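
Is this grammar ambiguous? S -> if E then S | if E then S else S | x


dangling else: 'if E then if E then x else x' parses two ways
Ambiguous


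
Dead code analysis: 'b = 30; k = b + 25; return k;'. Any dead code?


b is read by k's definition; k is returned
No dead code


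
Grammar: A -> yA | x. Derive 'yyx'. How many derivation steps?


Derivation: A => yA => yyA => yyx
Steps: 3


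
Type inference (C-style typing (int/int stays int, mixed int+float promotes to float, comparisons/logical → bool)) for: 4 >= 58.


Operand types: int >= int
Rule: comparison yields bool
Result type: bool


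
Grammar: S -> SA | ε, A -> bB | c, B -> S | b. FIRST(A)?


Per alternative of A: FIRST(bB) = {b}; FIRST(c) = {c}
FIRST(A) = {b, c}


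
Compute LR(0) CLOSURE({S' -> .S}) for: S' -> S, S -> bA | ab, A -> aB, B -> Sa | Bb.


Start: S' -> .S
For each item with dot before a nonterminal B, add B -> .γ for every B-production
Closure: [S' -> .S, S -> .bA, S -> .ab]


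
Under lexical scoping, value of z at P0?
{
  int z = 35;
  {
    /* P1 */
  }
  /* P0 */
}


z declared in the same block as P0
z = 35


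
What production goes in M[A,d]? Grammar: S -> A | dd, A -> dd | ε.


For [A, d]: 'd' ∈ FIRST(dd)
Entry: A -> dd


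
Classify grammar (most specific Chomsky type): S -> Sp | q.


Left-linear: every RHS is a terminal or one nonterminal followed by a terminal
Classification: Type 3 (Regular)


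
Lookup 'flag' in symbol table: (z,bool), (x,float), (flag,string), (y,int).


Lookup 'flag' → type string


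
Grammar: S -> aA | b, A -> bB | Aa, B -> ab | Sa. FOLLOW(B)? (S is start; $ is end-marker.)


$ ∈ FOLLOW(S). For each A -> αBβ: add FIRST(β)\{ε} to FOLLOW(B); if β nullable, add FOLLOW(A).
FOLLOW(B) = {$, a}


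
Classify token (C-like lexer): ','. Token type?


Pattern: delimiter/punctuation
Type: PUNCTUATION


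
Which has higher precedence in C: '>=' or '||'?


'>=' is relational (level 7); '||' is logical OR (level 1)
Higher level binds tighter
'>=' has higher precedence than '||'


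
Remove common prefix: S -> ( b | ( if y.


Common prefix: '('
Factored: S -> ( S', S' -> b | if y


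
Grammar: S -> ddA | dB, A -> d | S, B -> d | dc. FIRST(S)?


Per alternative of S: FIRST(ddA) = {d}; FIRST(dB) = {d}
FIRST(S) = {d}


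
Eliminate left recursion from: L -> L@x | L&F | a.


Left-recursive alternatives: L@x, L&F; non-recursive: a
Introduce L': L -> aL', L' -> @xL' | &FL' | ε


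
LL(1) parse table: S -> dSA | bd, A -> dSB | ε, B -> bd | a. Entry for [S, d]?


For [S, d]: 'd' ∈ FIRST(dSA)
Entry: S -> dSA


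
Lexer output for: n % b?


Scan left to right, longest-match per lexeme
Tokens: ID(n), OP(%), ID(b)


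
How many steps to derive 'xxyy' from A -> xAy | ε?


Derivation: A => xAy => xxAyy => xxyy
Steps: 3


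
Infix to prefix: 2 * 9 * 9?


left-to-right (same/higher precedence on left): tree is (* (* 2 9) 9)
Prefix: * * 2 9 9


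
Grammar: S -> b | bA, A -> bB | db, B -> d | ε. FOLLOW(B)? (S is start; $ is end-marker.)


$ ∈ FOLLOW(S). For each A -> αBβ: add FIRST(β)\{ε} to FOLLOW(B); if β nullable, add FOLLOW(A).
FOLLOW(B) = {$}


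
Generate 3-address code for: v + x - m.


Break into single-operator statements:
t1 = v + x
t2 = t1 - m


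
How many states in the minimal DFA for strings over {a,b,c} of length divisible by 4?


Track length mod 4: states 0..3, accept at 0
Minimal DFA: 4 states


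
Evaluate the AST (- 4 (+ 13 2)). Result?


Evaluate inner: (+ 13 2) = 15
Evaluate root: (- 4 15) = -11
Result: -11


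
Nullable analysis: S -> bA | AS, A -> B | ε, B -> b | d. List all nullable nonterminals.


A nonterminal is nullable iff some alternative derives ε (directly, or every symbol in it is nullable)
Nullable: {A}


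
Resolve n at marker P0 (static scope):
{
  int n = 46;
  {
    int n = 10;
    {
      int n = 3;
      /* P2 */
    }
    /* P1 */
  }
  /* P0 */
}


n declared in the same block as P0
n = 46


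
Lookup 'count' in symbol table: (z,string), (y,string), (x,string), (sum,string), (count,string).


Lookup 'count' → type string


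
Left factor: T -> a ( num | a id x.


Common prefix: 'a'
Factored: T -> a T', T' -> ( num | id x


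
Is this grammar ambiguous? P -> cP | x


right-linear, alternatives start with distinct terminals 'c' vs 'x': unique leftmost derivation
Unambiguous


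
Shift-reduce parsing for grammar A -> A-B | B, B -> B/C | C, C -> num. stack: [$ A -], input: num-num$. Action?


no handle ('A-' is not any RHS); shift 'num'
Action: shift


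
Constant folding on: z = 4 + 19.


4 + 19 = 23 at compile time
Optimized: z = 23


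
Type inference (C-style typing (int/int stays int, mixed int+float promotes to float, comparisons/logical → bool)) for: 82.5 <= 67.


Operand types: float <= int
Rule: comparison yields bool
Result type: bool


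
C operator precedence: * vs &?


'*' is multiplicative (level 10); '&' is bitwise AND (level 5)
Higher level binds tighter
'*' has higher precedence than '&'


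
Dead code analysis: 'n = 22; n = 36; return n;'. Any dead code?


first assignment to n is overwritten before any read
Dead: 'n = 22'


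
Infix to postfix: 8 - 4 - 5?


Left to right (same or higher precedence on left)
Postfix: 8 4 - 5 -


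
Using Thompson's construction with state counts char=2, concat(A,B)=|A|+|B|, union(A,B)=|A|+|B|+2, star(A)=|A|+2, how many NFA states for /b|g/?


Syntax tree has 2 char leaf(s), 1 union(s), 0 star(s)
chars contribute 2×2 = 4; each union adds +2; each star adds +2
Total: 4 + 2 + 0 = 6 states


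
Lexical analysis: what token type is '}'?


Pattern: delimiter/punctuation
Type: PUNCTUATION


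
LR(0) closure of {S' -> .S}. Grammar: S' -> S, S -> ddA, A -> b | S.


Start: S' -> .S
For each item with dot before a nonterminal B, add B -> .γ for every B-production
Closure: [S' -> .S, S -> .ddA]


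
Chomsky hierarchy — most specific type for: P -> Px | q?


Left-linear: every RHS is a terminal or one nonterminal followed by a terminal
Classification: Type 3 (Regular)


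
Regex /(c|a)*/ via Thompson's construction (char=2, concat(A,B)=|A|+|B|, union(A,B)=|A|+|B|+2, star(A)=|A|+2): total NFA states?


Syntax tree has 2 char leaf(s), 1 union(s), 1 star(s)
chars contribute 2×2 = 4; each union adds +2; each star adds +2
Total: 4 + 2 + 2 = 8 states


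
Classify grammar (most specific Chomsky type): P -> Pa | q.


Left-linear: every RHS is a terminal or one nonterminal followed by a terminal
Classification: Type 3 (Regular)


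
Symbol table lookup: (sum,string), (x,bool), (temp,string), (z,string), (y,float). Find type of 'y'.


Lookup 'y' → type float


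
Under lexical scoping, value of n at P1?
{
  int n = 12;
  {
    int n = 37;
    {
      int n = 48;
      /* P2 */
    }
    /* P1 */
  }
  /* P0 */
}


n declared in the same block as P1
n = 37


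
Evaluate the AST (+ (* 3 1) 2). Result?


Evaluate inner: (* 3 1) = 3
Evaluate root: (+ 3 2) = 5
Result: 5


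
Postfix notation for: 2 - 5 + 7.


Left to right (same or higher precedence on left)
Postfix: 2 5 - 7 +


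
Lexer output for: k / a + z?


Scan left to right, longest-match per lexeme
Tokens: ID(k), OP(/), ID(a), OP(+), ID(z)


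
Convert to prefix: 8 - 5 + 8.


left-to-right (same/higher precedence on left): tree is (+ (- 8 5) 8)
Prefix: + - 8 5 8


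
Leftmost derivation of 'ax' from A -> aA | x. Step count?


Derivation: A => aA => ax
Steps: 2


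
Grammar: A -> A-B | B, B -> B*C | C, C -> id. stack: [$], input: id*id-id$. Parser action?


no handle on stack; shift 'id'
Action: shift


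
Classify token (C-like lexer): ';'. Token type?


Pattern: delimiter/punctuation
Type: PUNCTUATION


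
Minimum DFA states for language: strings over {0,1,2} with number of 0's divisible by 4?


Track (count of 0) mod 4: states 0..3, accept at 0
Minimal DFA: 4 states


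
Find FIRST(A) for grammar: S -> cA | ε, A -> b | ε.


Per alternative of A: FIRST(b) = {b}; FIRST(ε) = {ε}
FIRST(A) = {b, ε}


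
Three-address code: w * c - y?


Break into single-operator statements:
t1 = w * c
t2 = t1 - y


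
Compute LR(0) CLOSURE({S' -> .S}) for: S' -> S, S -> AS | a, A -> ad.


Start: S' -> .S
For each item with dot before a nonterminal B, add B -> .γ for every B-production
Closure: [S' -> .S, S -> .AS, S -> .a, A -> .ad]


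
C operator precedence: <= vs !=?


'<=' is relational (level 7); '!=' is equality (level 6)
Higher level binds tighter
'<=' has higher precedence than '!='


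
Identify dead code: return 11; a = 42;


statement follows a return and is unreachable
Dead: 'a = 42'


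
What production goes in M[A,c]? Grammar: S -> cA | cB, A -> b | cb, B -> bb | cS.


For [A, c]: 'c' ∈ FIRST(cb)
Entry: A -> cb


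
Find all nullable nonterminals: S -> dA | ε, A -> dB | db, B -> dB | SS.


A nonterminal is nullable iff some alternative derives ε (directly, or every symbol in it is nullable)
Nullable: {B, S}


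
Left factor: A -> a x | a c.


Common prefix: 'a'
Factored: A -> a A', A' -> x | c


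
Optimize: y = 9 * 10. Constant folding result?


9 * 10 = 90 at compile time
Optimized: y = 90


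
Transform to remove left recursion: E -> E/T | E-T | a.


Left-recursive alternatives: E/T, E-T; non-recursive: a
Introduce E': E -> aE', E' -> /TE' | -TE' | ε


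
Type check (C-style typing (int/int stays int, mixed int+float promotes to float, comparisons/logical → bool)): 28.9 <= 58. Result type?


Operand types: float <= int
Rule: comparison yields bool
Result type: bool


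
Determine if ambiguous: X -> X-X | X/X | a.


'a-a/a' has two parse trees (no precedence encoded between - and /)
Ambiguous


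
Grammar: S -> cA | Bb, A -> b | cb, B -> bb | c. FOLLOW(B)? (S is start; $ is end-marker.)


$ ∈ FOLLOW(S). For each A -> αBβ: add FIRST(β)\{ε} to FOLLOW(B); if β nullable, add FOLLOW(A).
FOLLOW(B) = {b}


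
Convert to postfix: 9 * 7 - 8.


Left to right (same or higher precedence on left)
Postfix: 9 7 * 8 -


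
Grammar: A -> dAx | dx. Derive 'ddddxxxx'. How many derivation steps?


Derivation: A => dAx => ddAxx => dddAxxx => ddddxxxx
Steps: 4


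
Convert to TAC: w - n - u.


Break into single-operator statements:
t1 = w - n
t2 = t1 - u


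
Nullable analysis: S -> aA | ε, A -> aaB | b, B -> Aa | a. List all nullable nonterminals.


A nonterminal is nullable iff some alternative derives ε (directly, or every symbol in it is nullable)
Nullable: {S}


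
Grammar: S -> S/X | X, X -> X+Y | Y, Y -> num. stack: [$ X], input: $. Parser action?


lookahead ∉ {+} so X won't extend; reduce S -> X
Action: reduce (S -> X)


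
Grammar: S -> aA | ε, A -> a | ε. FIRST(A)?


Per alternative of A: FIRST(a) = {a}; FIRST(ε) = {ε}
FIRST(A) = {a, ε}


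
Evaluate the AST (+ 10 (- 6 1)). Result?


Evaluate inner: (- 6 1) = 5
Evaluate root: (+ 10 5) = 15
Result: 15


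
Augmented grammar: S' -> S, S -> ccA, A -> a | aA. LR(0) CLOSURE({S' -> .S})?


Start: S' -> .S
For each item with dot before a nonterminal B, add B -> .γ for every B-production
Closure: [S' -> .S, S -> .ccA]


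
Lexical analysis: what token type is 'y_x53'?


Pattern: letter/underscore followed by alphanumerics, not a keyword
Type: IDENTIFIER


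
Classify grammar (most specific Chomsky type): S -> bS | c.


Right-linear: every RHS is a terminal or a terminal followed by one nonterminal
Classification: Type 3 (Regular)


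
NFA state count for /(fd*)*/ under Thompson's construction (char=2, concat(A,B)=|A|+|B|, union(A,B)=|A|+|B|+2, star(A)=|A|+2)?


Syntax tree has 2 char leaf(s), 0 union(s), 2 star(s)
chars contribute 2×2 = 4; each union adds +2; each star adds +2
Total: 4 + 0 + 4 = 8 states


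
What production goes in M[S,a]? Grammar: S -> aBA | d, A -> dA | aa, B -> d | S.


For [S, a]: 'a' ∈ FIRST(aBA)
Entry: S -> aBA


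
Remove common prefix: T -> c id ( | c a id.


Common prefix: 'c'
Factored: T -> c T', T' -> id ( | a id


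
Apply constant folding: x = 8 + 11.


8 + 11 = 19 at compile time
Optimized: x = 19


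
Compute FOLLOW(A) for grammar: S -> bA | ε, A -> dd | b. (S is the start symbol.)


$ ∈ FOLLOW(S). For each A -> αBβ: add FIRST(β)\{ε} to FOLLOW(B); if β nullable, add FOLLOW(A).
FOLLOW(A) = {$}


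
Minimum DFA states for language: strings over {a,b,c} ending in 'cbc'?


Track the longest suffix of input matching a prefix of 'cbc': 4 classes (prefixes of length 0..3)
Minimal DFA: 4 states


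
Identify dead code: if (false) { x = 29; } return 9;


condition is constant false, so the whole block is unreachable
Dead: 'if (false) { x = 29; }'


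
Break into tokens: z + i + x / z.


Scan left to right, longest-match per lexeme
Tokens: ID(z), OP(+), ID(i), OP(+), ID(x), OP(/), ID(z)


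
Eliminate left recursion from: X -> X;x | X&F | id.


Left-recursive alternatives: X;x, X&F; non-recursive: id
Introduce X': X -> idX', X' -> ;xX' | &FX' | ε


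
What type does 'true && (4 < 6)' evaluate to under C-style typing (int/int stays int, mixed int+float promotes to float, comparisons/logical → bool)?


Operand types: bool && bool
Rule: logical operators take bool operands and yield bool
Result type: bool


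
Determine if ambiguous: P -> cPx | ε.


balanced c^n…x^n: each string has a unique parse
Unambiguous


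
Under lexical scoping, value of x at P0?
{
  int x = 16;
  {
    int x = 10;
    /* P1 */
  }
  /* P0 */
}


x declared in the same block as P0
x = 16


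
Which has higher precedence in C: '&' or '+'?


'+' is additive (level 9); '&' is bitwise AND (level 5)
Higher level binds tighter
'+' has higher precedence than '&'


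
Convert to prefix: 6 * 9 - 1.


left-to-right (same/higher precedence on left): tree is (- (* 6 9) 1)
Prefix: - * 6 9 1


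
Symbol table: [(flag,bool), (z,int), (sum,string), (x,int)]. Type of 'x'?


Lookup 'x' → type int


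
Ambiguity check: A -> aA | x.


right-linear, alternatives start with distinct terminals 'a' vs 'x': unique leftmost derivation
Unambiguous


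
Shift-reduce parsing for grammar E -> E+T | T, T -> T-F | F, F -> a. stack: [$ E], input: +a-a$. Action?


shift '+' to continue E -> E+T
Action: shift


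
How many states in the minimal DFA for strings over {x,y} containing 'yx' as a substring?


KMP-style automaton: 2 progress states + 1 absorbing accept = 3
Minimal DFA: 3 states


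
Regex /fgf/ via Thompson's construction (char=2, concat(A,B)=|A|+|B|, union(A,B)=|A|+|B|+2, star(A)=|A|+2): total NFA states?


Syntax tree has 3 char leaf(s), 0 union(s), 0 star(s)
chars contribute 3×2 = 6; each union adds +2; each star adds +2
Total: 6 + 0 + 0 = 6 states


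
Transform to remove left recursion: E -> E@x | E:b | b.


Left-recursive alternatives: E@x, E:b; non-recursive: b
Introduce E': E -> bE', E' -> @xE' | :bE' | ε


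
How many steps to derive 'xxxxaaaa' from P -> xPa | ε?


Derivation: P => xPa => xxPaa => xxxPaaa => xxxxPaaaa => xxxxaaaa
Steps: 5


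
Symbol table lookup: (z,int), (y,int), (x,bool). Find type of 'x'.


Lookup 'x' → type bool


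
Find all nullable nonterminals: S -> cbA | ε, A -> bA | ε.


A nonterminal is nullable iff some alternative derives ε (directly, or every symbol in it is nullable)
Nullable: {A, S}


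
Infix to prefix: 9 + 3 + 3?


left-to-right (same/higher precedence on left): tree is (+ (+ 9 3) 3)
Prefix: + + 9 3 3


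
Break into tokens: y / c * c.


Scan left to right, longest-match per lexeme
Tokens: ID(y), OP(/), ID(c), OP(*), ID(c)


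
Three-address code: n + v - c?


Break into single-operator statements:
t1 = n + v
t2 = t1 - c


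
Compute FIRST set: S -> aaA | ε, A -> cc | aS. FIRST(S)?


Per alternative of S: FIRST(aaA) = {a}; FIRST(ε) = {ε}
FIRST(S) = {a, ε}


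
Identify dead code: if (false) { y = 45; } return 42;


condition is constant false, so the whole block is unreachable
Dead: 'if (false) { y = 45; }'


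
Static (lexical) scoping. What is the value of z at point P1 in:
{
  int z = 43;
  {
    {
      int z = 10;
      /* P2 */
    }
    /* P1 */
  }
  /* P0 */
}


P1's block does not declare z; resolves to the enclosing declaration at depth 0
z = 43


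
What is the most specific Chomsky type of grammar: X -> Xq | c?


Left-linear: every RHS is a terminal or one nonterminal followed by a terminal
Classification: Type 3 (Regular)


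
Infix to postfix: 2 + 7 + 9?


Left to right (same or higher precedence on left)
Postfix: 2 7 + 9 +


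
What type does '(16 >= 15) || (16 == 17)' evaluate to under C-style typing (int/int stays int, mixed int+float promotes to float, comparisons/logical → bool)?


Operand types: bool || bool
Rule: logical operators take bool operands and yield bool
Result type: bool


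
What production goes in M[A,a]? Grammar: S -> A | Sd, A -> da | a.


For [A, a]: 'a' ∈ FIRST(a)
Entry: A -> a


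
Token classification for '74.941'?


Pattern: digits with a decimal point
Type: FLOAT_LITERAL


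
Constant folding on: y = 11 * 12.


11 * 12 = 132 at compile time
Optimized: y = 132


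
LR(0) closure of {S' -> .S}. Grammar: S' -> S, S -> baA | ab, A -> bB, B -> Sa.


Start: S' -> .S
For each item with dot before a nonterminal B, add B -> .γ for every B-production
Closure: [S' -> .S, S -> .baA, S -> .ab]


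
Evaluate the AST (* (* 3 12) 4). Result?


Evaluate inner: (* 3 12) = 36
Evaluate root: (* 36 4) = 144
Result: 144


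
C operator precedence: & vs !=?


'!=' is equality (level 6); '&' is bitwise AND (level 5)
Higher level binds tighter
'!=' has higher precedence than '&'


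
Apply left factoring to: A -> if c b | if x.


Common prefix: 'if'
Factored: A -> if A', A' -> c b | x


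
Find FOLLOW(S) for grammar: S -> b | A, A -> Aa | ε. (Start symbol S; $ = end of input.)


$ ∈ FOLLOW(S). For each A -> αBβ: add FIRST(β)\{ε} to FOLLOW(B); if β nullable, add FOLLOW(A).
FOLLOW(S) = {$}


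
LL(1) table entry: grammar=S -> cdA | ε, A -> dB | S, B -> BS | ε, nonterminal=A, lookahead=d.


For [A, d]: 'd' ∈ FIRST(dB)
Entry: A -> dB


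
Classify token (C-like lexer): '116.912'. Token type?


Pattern: digits with a decimal point
Type: FLOAT_LITERAL


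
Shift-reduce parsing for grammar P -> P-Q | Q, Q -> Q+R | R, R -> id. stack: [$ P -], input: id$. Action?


no handle ('P-' is not any RHS); shift 'id'
Action: shift


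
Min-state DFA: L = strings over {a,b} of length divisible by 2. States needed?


Track length mod 2: states 0..1, accept at 0
Minimal DFA: 2 states


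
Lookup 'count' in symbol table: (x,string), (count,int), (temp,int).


Lookup 'count' → type int


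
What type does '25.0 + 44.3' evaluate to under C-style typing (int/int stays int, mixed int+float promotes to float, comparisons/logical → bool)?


Operand types: float + float
Rule: mixed int/float promotes to float; int/int stays int
Result type: float


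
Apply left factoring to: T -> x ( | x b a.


Common prefix: 'x'
Factored: T -> x T', T' -> ( | b a


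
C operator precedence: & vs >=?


'>=' is relational (level 7); '&' is bitwise AND (level 5)
Higher level binds tighter
'>=' has higher precedence than '&'


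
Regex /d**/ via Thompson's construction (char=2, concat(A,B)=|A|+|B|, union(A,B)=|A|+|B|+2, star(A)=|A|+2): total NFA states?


Syntax tree has 1 char leaf(s), 0 union(s), 2 star(s)
chars contribute 1×2 = 2; each union adds +2; each star adds +2
Total: 2 + 0 + 4 = 6 states


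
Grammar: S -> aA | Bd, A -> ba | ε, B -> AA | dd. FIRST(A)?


Per alternative of A: FIRST(ba) = {b}; FIRST(ε) = {ε}
FIRST(A) = {b, ε}


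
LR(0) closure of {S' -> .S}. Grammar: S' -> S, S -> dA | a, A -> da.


Start: S' -> .S
For each item with dot before a nonterminal B, add B -> .γ for every B-production
Closure: [S' -> .S, S -> .dA, S -> .a]


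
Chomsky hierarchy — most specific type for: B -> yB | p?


Right-linear: every RHS is a terminal or a terminal followed by one nonterminal
Classification: Type 3 (Regular)


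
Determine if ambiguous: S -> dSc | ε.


balanced d^n…c^n: each string has a unique parse
Unambiguous


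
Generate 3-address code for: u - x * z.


Break into single-operator statements:
t1 = x * z
t2 = u - t1


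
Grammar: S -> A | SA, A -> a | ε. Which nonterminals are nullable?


A nonterminal is nullable iff some alternative derives ε (directly, or every symbol in it is nullable)
Nullable: {A, S}


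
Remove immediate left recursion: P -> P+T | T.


Left-recursive alternatives: P+T; non-recursive: T
Introduce P': P -> TP', P' -> +TP' | ε


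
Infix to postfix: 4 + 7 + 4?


Left to right (same or higher precedence on left)
Postfix: 4 7 + 4 +


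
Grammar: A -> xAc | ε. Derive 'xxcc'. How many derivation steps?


Derivation: A => xAc => xxAcc => xxcc
Steps: 3


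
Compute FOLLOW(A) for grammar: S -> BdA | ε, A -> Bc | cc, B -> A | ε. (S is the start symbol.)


$ ∈ FOLLOW(S). For each A -> αBβ: add FIRST(β)\{ε} to FOLLOW(B); if β nullable, add FOLLOW(A).
FOLLOW(A) = {$, c, d}


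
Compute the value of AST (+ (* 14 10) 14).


Evaluate inner: (* 14 10) = 140
Evaluate root: (+ 140 14) = 154
Result: 154


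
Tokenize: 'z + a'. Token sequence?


Scan left to right, longest-match per lexeme
Tokens: ID(z), OP(+), ID(a)


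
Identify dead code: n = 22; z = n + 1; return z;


n is read by z's definition; z is returned
No dead code


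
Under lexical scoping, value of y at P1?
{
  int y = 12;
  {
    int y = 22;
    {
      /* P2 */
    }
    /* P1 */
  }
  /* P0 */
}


y declared in the same block as P1
y = 22


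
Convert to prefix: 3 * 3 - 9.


left-to-right (same/higher precedence on left): tree is (- (* 3 3) 9)
Prefix: - * 3 3 9


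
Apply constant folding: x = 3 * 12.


3 * 12 = 36 at compile time
Optimized: x = 36


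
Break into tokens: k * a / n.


Scan left to right, longest-match per lexeme
Tokens: ID(k), OP(*), ID(a), OP(/), ID(n)


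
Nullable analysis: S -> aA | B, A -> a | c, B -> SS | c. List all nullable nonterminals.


A nonterminal is nullable iff some alternative derives ε (directly, or every symbol in it is nullable)
Nullable: {}


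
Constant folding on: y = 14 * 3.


14 * 3 = 42 at compile time
Optimized: y = 42


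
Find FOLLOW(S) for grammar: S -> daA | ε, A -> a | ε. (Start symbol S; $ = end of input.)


$ ∈ FOLLOW(S). For each A -> αBβ: add FIRST(β)\{ε} to FOLLOW(B); if β nullable, add FOLLOW(A).
FOLLOW(S) = {$}


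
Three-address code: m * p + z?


Break into single-operator statements:
t1 = m * p
t2 = t1 + z


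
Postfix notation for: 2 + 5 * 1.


* has higher precedence, evaluate 5*1 first
Postfix: 2 5 1 * +


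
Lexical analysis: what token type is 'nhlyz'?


Pattern: letter/underscore followed by alphanumerics, not a keyword
Type: IDENTIFIER


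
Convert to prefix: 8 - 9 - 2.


left-to-right (same/higher precedence on left): tree is (- (- 8 9) 2)
Prefix: - - 8 9 2


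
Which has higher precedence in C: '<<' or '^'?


'<<' is shift (level 8); '^' is bitwise XOR (level 4)
Higher level binds tighter
'<<' has higher precedence than '^'


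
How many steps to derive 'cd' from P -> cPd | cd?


Derivation: P => cd
Steps: 1


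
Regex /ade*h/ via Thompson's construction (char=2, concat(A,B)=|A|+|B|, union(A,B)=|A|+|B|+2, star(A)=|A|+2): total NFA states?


Syntax tree has 4 char leaf(s), 0 union(s), 1 star(s)
chars contribute 4×2 = 8; each union adds +2; each star adds +2
Total: 8 + 0 + 2 = 10 states


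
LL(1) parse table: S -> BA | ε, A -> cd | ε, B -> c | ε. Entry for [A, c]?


For [A, c]: 'c' ∈ FIRST(cd)
Entry: A -> cd


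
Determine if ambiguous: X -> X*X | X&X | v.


'v*v&v' has two parse trees (no precedence encoded between * and &)
Ambiguous


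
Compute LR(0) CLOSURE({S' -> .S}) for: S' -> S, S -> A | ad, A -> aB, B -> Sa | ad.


Start: S' -> .S
For each item with dot before a nonterminal B, add B -> .γ for every B-production
Closure: [S' -> .S, S -> .A, S -> .ad, A -> .aB]


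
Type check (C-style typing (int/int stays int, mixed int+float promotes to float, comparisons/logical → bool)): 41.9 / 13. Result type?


Operand types: float / int
Rule: mixed int/float promotes to float; int/int stays int
Result type: float


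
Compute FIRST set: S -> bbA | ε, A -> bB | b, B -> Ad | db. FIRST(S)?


Per alternative of S: FIRST(bbA) = {b}; FIRST(ε) = {ε}
FIRST(S) = {b, ε}


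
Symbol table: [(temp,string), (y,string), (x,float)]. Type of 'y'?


Lookup 'y' → type string


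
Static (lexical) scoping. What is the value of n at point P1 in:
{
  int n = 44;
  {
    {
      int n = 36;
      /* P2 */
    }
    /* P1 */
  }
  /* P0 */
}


P1's block does not declare n; resolves to the enclosing declaration at depth 0
n = 44


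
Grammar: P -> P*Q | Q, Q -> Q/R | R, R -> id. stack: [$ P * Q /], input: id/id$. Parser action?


no handle; shift 'id'
Action: shift


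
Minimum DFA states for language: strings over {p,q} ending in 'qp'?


Track the longest suffix of input matching a prefix of 'qp': 3 classes (prefixes of length 0..2)
Minimal DFA: 3 states


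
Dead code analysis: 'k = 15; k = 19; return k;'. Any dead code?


first assignment to k is overwritten before any read
Dead: 'k = 15'


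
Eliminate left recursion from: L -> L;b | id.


Left-recursive alternatives: L;b; non-recursive: id
Introduce L': L -> idL', L' -> ;bL' | ε


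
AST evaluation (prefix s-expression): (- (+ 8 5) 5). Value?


Evaluate inner: (+ 8 5) = 13
Evaluate root: (- 13 5) = 8
Result: 8


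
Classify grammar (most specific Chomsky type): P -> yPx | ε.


Single nonterminal LHS, but y^n x^n is not regular
Classification: Type 2 (Context-Free)


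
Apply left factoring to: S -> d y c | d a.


Common prefix: 'd'
Factored: S -> d S', S' -> y c | a


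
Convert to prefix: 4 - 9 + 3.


left-to-right (same/higher precedence on left): tree is (+ (- 4 9) 3)
Prefix: + - 4 9 3


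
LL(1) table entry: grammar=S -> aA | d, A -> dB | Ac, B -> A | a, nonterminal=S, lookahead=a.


For [S, a]: 'a' ∈ FIRST(aA)
Entry: S -> aA


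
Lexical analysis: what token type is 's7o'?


Pattern: letter/underscore followed by alphanumerics, not a keyword
Type: IDENTIFIER


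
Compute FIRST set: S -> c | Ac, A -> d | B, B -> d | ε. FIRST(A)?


Per alternative of A: FIRST(d) = {d}; FIRST(B) = {d, ε}
FIRST(A) = {d, ε}


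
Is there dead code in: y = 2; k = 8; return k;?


y is assigned but never read
Dead: 'y = 2'


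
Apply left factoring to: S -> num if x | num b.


Common prefix: 'num'
Factored: S -> num S', S' -> if x | b


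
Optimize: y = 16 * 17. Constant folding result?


16 * 17 = 272 at compile time
Optimized: y = 272


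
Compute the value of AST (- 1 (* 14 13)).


Evaluate inner: (* 14 13) = 182
Evaluate root: (- 1 182) = -181
Result: -181


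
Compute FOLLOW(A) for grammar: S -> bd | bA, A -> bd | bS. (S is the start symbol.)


$ ∈ FOLLOW(S). For each A -> αBβ: add FIRST(β)\{ε} to FOLLOW(B); if β nullable, add FOLLOW(A).
FOLLOW(A) = {$}


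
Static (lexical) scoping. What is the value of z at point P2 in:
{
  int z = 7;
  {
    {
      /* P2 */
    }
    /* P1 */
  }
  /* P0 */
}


P2's block does not declare z; resolves to the enclosing declaration at depth 0
z = 7


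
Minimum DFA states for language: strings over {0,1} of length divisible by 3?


Track length mod 3: states 0..2, accept at 0
Minimal DFA: 3 states


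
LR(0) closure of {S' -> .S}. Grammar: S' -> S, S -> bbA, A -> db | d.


Start: S' -> .S
For each item with dot before a nonterminal B, add B -> .γ for every B-production
Closure: [S' -> .S, S -> .bbA]


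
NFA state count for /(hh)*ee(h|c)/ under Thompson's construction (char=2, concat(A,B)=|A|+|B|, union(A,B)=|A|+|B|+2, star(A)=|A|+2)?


Syntax tree has 6 char leaf(s), 1 union(s), 1 star(s)
chars contribute 6×2 = 12; each union adds +2; each star adds +2
Total: 12 + 2 + 2 = 16 states


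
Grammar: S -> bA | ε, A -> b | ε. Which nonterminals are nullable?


A nonterminal is nullable iff some alternative derives ε (directly, or every symbol in it is nullable)
Nullable: {A, S}


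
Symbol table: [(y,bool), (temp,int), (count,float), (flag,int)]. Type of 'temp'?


Lookup 'temp' → type int


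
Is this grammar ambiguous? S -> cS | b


right-linear, alternatives start with distinct terminals 'c' vs 'b': unique leftmost derivation
Unambiguous


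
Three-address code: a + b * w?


Break into single-operator statements:
t1 = b * w
t2 = a + t1


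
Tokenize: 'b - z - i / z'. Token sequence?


Scan left to right, longest-match per lexeme
Tokens: ID(b), OP(-), ID(z), OP(-), ID(i), OP(/), ID(z)


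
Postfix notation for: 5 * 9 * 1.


Left to right (same or higher precedence on left)
Postfix: 5 9 * 1 *


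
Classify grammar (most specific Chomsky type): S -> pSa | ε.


Single nonterminal LHS, but p^n a^n is not regular
Classification: Type 2 (Context-Free)


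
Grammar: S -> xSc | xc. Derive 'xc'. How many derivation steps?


Derivation: S => xc
Steps: 1


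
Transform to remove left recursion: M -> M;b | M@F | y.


Left-recursive alternatives: M;b, M@F; non-recursive: y
Introduce M': M -> yM', M' -> ;bM' | @FM' | ε


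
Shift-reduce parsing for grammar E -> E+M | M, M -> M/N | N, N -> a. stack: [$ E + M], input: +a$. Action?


handle 'E+M' on top; lookahead ∈ FOLLOW(E) = {+, $}
Action: reduce (E -> E+M)


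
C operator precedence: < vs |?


'<' is relational (level 7); '|' is bitwise OR (level 3)
Higher level binds tighter
'<' has higher precedence than '|'


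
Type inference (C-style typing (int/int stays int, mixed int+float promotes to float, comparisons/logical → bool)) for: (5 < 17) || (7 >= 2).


Operand types: bool || bool
Rule: logical operators take bool operands and yield bool
Result type: bool


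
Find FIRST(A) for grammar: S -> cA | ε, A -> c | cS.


Per alternative of A: FIRST(c) = {c}; FIRST(cS) = {c}
FIRST(A) = {c}


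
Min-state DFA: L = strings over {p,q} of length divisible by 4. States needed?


Track length mod 4: states 0..3, accept at 0
Minimal DFA: 4 states


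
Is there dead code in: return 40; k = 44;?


statement follows a return and is unreachable
Dead: 'k = 44'


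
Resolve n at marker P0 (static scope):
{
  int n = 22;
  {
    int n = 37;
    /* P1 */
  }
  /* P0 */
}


n declared in the same block as P0
n = 22


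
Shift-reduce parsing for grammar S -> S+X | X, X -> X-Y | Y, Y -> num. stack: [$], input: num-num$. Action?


no handle on stack; shift 'num'
Action: shift


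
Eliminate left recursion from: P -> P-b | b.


Left-recursive alternatives: P-b; non-recursive: b
Introduce P': P -> bP', P' -> -bP' | ε


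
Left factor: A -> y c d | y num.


Common prefix: 'y'
Factored: A -> y A', A' -> c d | num


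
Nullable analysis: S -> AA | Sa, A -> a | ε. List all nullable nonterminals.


A nonterminal is nullable iff some alternative derives ε (directly, or every symbol in it is nullable)
Nullable: {A, S}


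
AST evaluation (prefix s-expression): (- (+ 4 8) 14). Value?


Evaluate inner: (+ 4 8) = 12
Evaluate root: (- 12 14) = -2
Result: -2


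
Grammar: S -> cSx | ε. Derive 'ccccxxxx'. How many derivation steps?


Derivation: S => cSx => ccSxx => cccSxxx => ccccSxxxx => ccccxxxx
Steps: 5


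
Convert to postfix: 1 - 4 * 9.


* has higher precedence, evaluate 4*9 first
Postfix: 1 4 9 * -


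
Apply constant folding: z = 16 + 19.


16 + 19 = 35 at compile time
Optimized: z = 35


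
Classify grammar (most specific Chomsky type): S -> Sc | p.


Left-linear: every RHS is a terminal or one nonterminal followed by a terminal
Classification: Type 3 (Regular)


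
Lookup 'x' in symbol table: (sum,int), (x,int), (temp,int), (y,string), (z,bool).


Lookup 'x' → type int


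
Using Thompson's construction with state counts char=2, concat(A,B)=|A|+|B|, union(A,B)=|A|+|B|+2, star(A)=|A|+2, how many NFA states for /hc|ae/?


Syntax tree has 4 char leaf(s), 1 union(s), 0 star(s)
chars contribute 4×2 = 8; each union adds +2; each star adds +2
Total: 8 + 2 + 0 = 10 states


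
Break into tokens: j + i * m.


Scan left to right, longest-match per lexeme
Tokens: ID(j), OP(+), ID(i), OP(*), ID(m)


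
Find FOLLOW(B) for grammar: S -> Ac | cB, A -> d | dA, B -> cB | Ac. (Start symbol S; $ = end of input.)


$ ∈ FOLLOW(S). For each A -> αBβ: add FIRST(β)\{ε} to FOLLOW(B); if β nullable, add FOLLOW(A).
FOLLOW(B) = {$}


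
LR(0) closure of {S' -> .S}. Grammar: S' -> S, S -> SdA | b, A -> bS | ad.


Start: S' -> .S
For each item with dot before a nonterminal B, add B -> .γ for every B-production
Closure: [S' -> .S, S -> .SdA, S -> .b]


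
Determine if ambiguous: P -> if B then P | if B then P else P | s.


dangling else: 'if B then if B then s else s' parses two ways
Ambiguous


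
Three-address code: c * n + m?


Break into single-operator statements:
t1 = c * n
t2 = t1 + m


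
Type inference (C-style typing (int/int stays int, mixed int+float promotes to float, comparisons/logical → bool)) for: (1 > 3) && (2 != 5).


Operand types: bool && bool
Rule: logical operators take bool operands and yield bool
Result type: bool


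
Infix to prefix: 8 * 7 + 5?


left-to-right (same/higher precedence on left): tree is (+ (* 8 7) 5)
Prefix: + * 8 7 5


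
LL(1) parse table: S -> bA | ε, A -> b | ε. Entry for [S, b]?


For [S, b]: 'b' ∈ FIRST(bA)
Entry: S -> bA


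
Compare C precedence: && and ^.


'^' is bitwise XOR (level 4); '&&' is logical AND (level 2)
Higher level binds tighter
'^' has higher precedence than '&&'


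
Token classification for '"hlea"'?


Pattern: double-quoted sequence
Type: STRING_LITERAL


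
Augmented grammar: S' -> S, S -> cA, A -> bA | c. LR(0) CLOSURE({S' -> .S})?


Start: S' -> .S
For each item with dot before a nonterminal B, add B -> .γ for every B-production
Closure: [S' -> .S, S -> .cA]


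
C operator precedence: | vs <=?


'<=' is relational (level 7); '|' is bitwise OR (level 3)
Higher level binds tighter
'<=' has higher precedence than '|'


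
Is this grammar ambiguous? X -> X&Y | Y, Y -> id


precedence layered via separate nonterminal Y: deterministic
Unambiguous


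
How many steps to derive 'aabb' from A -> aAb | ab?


Derivation: A => aAb => aabb
Steps: 2


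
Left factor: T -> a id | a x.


Common prefix: 'a'
Factored: T -> a T', T' -> id | x


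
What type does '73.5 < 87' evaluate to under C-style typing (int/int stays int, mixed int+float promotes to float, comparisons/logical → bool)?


Operand types: float < int
Rule: comparison yields bool
Result type: bool


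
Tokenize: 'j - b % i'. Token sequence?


Scan left to right, longest-match per lexeme
Tokens: ID(j), OP(-), ID(b), OP(%), ID(i)


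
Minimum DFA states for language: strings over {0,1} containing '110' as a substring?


KMP-style automaton: 3 progress states + 1 absorbing accept = 4
Minimal DFA: 4 states


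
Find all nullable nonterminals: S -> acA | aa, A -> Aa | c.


A nonterminal is nullable iff some alternative derives ε (directly, or every symbol in it is nullable)
Nullable: {}


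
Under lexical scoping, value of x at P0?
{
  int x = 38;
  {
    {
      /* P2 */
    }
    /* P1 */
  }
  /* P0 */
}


x declared in the same block as P0
x = 38


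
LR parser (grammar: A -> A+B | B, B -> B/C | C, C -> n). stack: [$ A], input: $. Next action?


start symbol A on stack, input exhausted
Action: accept


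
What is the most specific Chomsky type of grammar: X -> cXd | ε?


Single nonterminal LHS, but c^n d^n is not regular
Classification: Type 2 (Context-Free)


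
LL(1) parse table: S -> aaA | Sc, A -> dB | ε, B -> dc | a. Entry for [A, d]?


For [A, d]: 'd' ∈ FIRST(dB)
Entry: A -> dB


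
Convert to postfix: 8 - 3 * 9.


* has higher precedence, evaluate 3*9 first
Postfix: 8 3 9 * -


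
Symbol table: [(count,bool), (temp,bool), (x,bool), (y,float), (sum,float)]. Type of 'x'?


Lookup 'x' → type bool


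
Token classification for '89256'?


Pattern: digits only
Type: INTEGER_LITERAL


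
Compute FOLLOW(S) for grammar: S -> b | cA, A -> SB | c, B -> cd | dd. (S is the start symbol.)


$ ∈ FOLLOW(S). For each A -> αBβ: add FIRST(β)\{ε} to FOLLOW(B); if β nullable, add FOLLOW(A).
FOLLOW(S) = {$, c, d}


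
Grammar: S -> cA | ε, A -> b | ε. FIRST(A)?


Per alternative of A: FIRST(b) = {b}; FIRST(ε) = {ε}
FIRST(A) = {b, ε}


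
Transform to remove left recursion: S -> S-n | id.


Left-recursive alternatives: S-n; non-recursive: id
Introduce S': S -> idS', S' -> -nS' | ε


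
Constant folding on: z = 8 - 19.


8 - 19 = -11 at compile time
Optimized: z = -11


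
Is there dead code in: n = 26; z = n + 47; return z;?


n is read by z's definition; z is returned
No dead code


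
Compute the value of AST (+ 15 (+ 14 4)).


Evaluate inner: (+ 14 4) = 18
Evaluate root: (+ 15 18) = 33
Result: 33


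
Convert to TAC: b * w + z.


Break into single-operator statements:
t1 = b * w
t2 = t1 + z


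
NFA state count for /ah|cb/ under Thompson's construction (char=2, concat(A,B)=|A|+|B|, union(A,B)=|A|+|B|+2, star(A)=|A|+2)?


Syntax tree has 4 char leaf(s), 1 union(s), 0 star(s)
chars contribute 4×2 = 8; each union adds +2; each star adds +2
Total: 8 + 2 + 0 = 10 states


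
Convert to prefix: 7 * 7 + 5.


left-to-right (same/higher precedence on left): tree is (+ (* 7 7) 5)
Prefix: + * 7 7 5


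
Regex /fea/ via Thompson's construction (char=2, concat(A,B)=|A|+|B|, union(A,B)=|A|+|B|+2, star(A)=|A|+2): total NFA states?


Syntax tree has 3 char leaf(s), 0 union(s), 0 star(s)
chars contribute 3×2 = 6; each union adds +2; each star adds +2
Total: 6 + 0 + 0 = 6 states


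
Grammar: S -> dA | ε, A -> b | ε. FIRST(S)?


Per alternative of S: FIRST(dA) = {d}; FIRST(ε) = {ε}
FIRST(S) = {d, ε}


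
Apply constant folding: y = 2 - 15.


2 - 15 = -13 at compile time
Optimized: y = -13


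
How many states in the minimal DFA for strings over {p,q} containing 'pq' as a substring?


KMP-style automaton: 2 progress states + 1 absorbing accept = 3
Minimal DFA: 3 states


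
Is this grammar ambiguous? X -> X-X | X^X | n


'n-n^n' has two parse trees (no precedence encoded between - and ^)
Ambiguous


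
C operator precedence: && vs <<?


'<<' is shift (level 8); '&&' is logical AND (level 2)
Higher level binds tighter
'<<' has higher precedence than '&&'


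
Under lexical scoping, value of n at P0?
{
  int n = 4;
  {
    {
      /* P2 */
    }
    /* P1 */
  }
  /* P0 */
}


n declared in the same block as P0
n = 4
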